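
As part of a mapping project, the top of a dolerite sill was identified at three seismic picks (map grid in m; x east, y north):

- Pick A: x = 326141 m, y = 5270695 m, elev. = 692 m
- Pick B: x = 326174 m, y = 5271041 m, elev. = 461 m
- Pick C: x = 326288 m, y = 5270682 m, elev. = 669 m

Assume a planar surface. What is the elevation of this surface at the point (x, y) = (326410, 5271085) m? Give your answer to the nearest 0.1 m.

Two edge vectors: Pick A→Pick B = (33, 346, -231), Pick A→Pick C = (147, -13, -23).
Normal n = (Pick A→Pick B) × (Pick A→Pick C) = (-10961, -33198, -51291).
So ∂z/∂x = −n_x/n_z = −0.213702209 and ∂z/∂y = −n_y/n_z = −0.647248055.
Intercept c from Pick A: 692 + 69697.05 + 3411447.09 = 3481836.14.
At (326410, 5271085): z = −69754.5 − 3411699.5 + 3481836.14 = 382.1 m.

382.1 m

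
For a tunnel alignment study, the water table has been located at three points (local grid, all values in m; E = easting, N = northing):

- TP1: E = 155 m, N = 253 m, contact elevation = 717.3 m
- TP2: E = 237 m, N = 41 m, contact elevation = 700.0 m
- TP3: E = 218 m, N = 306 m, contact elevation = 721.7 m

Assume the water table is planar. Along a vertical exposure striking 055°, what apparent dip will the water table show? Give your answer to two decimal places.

2.73°

Two edge vectors: TP1→TP2 = (82, -212, -17.3), TP1→TP3 = (63, 53, 4.4).
Normal n = (TP1→TP2) × (TP1→TP3) = (-15.9, -1450.7, 17702).
So ∂z/∂E = −n_x/n_z = 0.00090 and ∂z/∂N = −n_y/n_z = 0.08195.
Unit vector along 055° is (sin 55°, cos 55°) = (0.8192, 0.5736).
Slope in that direction = a·(0.8192) + b·(0.5736) = 0.04774.
Apparent dip = arctan|0.04774| = 2.73° (true dip is 4.7°, so apparent ≤ true as expected).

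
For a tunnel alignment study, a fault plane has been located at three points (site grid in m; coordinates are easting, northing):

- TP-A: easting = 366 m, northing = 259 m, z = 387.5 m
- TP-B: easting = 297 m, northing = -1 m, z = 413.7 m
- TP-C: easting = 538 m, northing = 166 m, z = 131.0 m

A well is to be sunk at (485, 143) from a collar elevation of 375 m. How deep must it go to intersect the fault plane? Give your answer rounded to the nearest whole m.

178 m

Let the plane be z = a·easting + b·northing + c.
TP-B−TP-A: −69a − 260b = 26.2;  TP-C−TP-A: 172a − 93b = −256.5.
Solving gives a = −1.35179, b = 0.25798.
Then c = 387.5 − a·366 − b·259 = 815.44.
At (485, 143): z_contact = −655.6 + 36.9 + 815.44 = 196.7 m.
Depth below ground = 375 − 196.7 = 178 m.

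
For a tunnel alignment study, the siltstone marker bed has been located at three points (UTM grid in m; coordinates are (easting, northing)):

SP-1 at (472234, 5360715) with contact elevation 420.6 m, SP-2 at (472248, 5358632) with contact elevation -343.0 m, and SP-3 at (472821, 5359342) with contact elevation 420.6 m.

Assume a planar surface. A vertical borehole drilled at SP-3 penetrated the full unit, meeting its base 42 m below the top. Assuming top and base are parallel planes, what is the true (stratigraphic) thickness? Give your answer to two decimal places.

Two edge vectors: SP-1→SP-2 = (14, -2083, -763.6), SP-1→SP-3 = (587, -1373, 0).
Normal n = (SP-1→SP-2) × (SP-1→SP-3) = (-1048422.8, -448233.2, 1203499).
So ∂z/∂E = −n_x/n_z = 0.87115 and ∂z/∂N = −n_y/n_z = 0.37244.
|∇z| = √(a²+b²) = 0.94742, so dip δ = arctan(0.94742) = 43.45°.
True thickness = vertical thickness × cos δ = 42 × cos 43.45° = 30.49 m.

30.49 m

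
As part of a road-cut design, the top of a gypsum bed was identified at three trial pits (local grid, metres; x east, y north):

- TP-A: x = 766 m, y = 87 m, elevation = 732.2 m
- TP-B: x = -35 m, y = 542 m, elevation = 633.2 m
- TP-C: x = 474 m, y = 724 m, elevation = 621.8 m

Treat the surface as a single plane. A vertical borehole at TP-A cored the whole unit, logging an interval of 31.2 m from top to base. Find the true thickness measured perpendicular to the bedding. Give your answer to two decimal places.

30.80 m

Let the plane be z = a·x + b·y + c.
TP-B−TP-A: −801a + 455b = −99;  TP-C−TP-A: −292a + 637b = −110.4.
Solving gives a = 0.03400, b = −0.15773.
|∇z| = √(a²+b²) = 0.16135, so dip δ = arctan(0.16135) = 9.17°.
True thickness = vertical thickness × cos δ = 31.2 × cos 9.17° = 30.80 m.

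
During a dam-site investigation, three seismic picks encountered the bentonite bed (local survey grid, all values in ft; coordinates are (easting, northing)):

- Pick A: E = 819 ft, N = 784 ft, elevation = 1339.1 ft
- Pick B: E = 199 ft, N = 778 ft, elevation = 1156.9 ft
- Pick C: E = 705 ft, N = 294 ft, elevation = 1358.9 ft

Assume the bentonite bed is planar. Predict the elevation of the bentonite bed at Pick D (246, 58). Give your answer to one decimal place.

Let the plane be z = a·E + b·N + c.
Pick B−Pick A: −620a − 6b = −182.2;  Pick C−Pick A: −114a − 490b = 19.8.
Solving gives a = 0.29493, b = −0.10902.
Then c = 1339.1 − a·819 − b·784 = 1183.03.
At (246, 58): z = 72.6 − 6.3 + 1183.03 = 1249.3 ft.

1249.3 ft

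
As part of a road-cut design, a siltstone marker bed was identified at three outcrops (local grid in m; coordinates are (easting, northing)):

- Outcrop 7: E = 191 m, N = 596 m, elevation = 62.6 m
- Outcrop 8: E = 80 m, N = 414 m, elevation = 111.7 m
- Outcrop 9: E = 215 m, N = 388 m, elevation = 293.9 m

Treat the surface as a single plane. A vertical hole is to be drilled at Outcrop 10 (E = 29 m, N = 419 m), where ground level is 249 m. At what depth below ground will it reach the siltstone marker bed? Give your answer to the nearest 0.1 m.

201.4 m

Two edge vectors: Outcrop 7→Outcrop 8 = (-111, -182, 49.1), Outcrop 7→Outcrop 9 = (24, -208, 231.3).
Normal n = (Outcrop 7→Outcrop 8) × (Outcrop 7→Outcrop 9) = (-31883.8, 26852.7, 27456).
So ∂z/∂E = −n_x/n_z = 1.16127 and ∂z/∂N = −n_y/n_z = −0.97803.
Intercept c from Outcrop 7: 62.6 − 221.80 + 582.90 = 423.70.
At (29, 419): z_contact = 33.68 − 409.79 + 423.70 = 47.59 m.
Depth below ground = 249 − 47.59 = 201.4 m.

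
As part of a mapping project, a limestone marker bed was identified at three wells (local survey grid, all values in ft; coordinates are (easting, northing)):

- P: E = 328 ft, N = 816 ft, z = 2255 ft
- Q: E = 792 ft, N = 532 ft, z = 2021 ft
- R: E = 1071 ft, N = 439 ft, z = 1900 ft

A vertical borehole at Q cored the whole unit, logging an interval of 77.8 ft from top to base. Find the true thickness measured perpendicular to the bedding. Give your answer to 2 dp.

Two edge vectors: P→Q = (464, -284, -234), P→R = (743, -377, -355).
Normal n = (P→Q) × (P→R) = (12602, -9142, 36084).
So ∂z/∂E = −n_x/n_z = −0.34924 and ∂z/∂N = −n_y/n_z = 0.25335.
|∇z| = √(a²+b²) = 0.43146, so dip δ = arctan(0.43146) = 23.34°.
True thickness = vertical thickness × cos δ = 77.8 × cos 23.34° = 71.43 ft.

71.43 ft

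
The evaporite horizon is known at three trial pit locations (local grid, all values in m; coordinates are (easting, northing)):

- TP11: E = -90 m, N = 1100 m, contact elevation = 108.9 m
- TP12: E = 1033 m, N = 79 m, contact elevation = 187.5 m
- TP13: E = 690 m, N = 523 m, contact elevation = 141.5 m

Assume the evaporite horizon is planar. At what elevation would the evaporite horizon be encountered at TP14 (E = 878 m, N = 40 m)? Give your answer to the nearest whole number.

Let the plane be z = a·E + b·N + c.
TP12−TP11: 1123a − 1021b = 78.6;  TP13−TP11: 780a − 577b = 32.6.
Solving gives a = −0.08131, b = −0.16642.
Then c = 108.9 − a·-90 − b·1100 = 284.64.
At (878, 40): z = −71.4 − 6.7 + 284.64 = 206.6 m.

207 m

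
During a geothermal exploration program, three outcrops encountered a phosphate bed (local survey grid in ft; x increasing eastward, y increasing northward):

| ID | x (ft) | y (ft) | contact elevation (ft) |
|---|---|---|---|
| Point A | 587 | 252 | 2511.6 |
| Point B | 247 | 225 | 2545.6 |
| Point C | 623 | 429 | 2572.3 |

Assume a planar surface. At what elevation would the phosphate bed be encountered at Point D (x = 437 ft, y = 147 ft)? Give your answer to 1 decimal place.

2492.2 ft

Let the plane be z = a·x + b·y + c.
Point B−Point A: −340a − 27b = 34;  Point C−Point A: 36a + 177b = 60.7.
Solving gives a = −0.12932, b = 0.36924.
Then c = 2511.6 − a·587 − b·252 = 2494.46.
At (437, 147): z = −56.5 + 54.3 + 2494.46 = 2492.2 ft.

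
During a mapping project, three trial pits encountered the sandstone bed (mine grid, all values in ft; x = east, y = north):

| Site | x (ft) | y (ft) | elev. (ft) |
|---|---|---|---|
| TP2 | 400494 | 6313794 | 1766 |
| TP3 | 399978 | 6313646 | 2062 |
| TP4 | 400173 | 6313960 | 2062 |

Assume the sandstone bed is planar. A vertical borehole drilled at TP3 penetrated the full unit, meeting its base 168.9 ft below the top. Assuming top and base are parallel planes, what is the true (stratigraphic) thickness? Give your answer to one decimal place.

130.5 ft

Let the plane be z = a·x + b·y + c.
TP3−TP2: −516a − 148b = 296;  TP4−TP2: −321a + 166b = 296.
Solving gives a = −0.69797, b = 0.43345.
|∇z| = √(a²+b²) = 0.82161, so dip δ = arctan(0.82161) = 39.41°.
True thickness = vertical thickness × cos δ = 168.9 × cos 39.41° = 130.5 ft.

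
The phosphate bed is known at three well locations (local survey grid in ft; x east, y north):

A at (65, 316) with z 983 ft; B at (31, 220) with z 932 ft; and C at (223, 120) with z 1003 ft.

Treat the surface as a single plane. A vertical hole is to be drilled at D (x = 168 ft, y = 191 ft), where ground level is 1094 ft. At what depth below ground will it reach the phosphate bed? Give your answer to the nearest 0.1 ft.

Two edge vectors: A→B = (-34, -96, -51), A→C = (158, -196, 20).
Normal n = (A→B) × (A→C) = (-11916, -7378, 21832).
So ∂z/∂x = −n_x/n_z = 0.54580 and ∂z/∂y = −n_y/n_z = 0.33794.
Intercept c from A: 983 − 35.48 − 106.79 = 840.73.
At (168, 191): z_contact = 91.70 + 64.55 + 840.73 = 996.97 ft.
Depth below ground = 1094 − 996.97 = 97.0 ft.

97.0 ft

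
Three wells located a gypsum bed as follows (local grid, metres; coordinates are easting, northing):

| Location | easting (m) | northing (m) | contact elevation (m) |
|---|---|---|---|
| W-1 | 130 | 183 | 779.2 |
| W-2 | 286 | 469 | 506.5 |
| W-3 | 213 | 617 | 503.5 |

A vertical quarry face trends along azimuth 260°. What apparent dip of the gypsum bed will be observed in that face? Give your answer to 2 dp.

Let the plane be z = a·easting + b·northing + c.
W-2−W-1: 156a + 286b = −272.7;  W-3−W-1: 83a + 434b = −275.7.
Solving gives a = −0.89846, b = −0.46343.
Unit vector along 260° is (sin 260°, cos 260°) = (-0.9848, -0.1736).
Slope in that direction = a·(-0.9848) + b·(-0.1736) = 0.96528.
Apparent dip = arctan|0.96528| = 43.99° (true dip is 45.3°, so apparent ≤ true as expected).

43.99°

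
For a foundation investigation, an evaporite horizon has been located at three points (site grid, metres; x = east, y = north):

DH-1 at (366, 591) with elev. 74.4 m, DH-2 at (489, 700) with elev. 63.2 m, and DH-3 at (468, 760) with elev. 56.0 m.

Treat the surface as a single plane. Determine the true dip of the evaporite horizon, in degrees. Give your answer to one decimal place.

6.6°

Two edge vectors: DH-1→DH-2 = (123, 109, -11.2), DH-1→DH-3 = (102, 169, -18.4).
Normal n = (DH-1→DH-2) × (DH-1→DH-3) = (-112.8, 1120.8, 9669).
So ∂z/∂x = −n_x/n_z = 0.01167 and ∂z/∂y = −n_y/n_z = −0.11592.
Gradient magnitude |∇z| = √(a² + b²) = √(0.00014 + 0.01344) = 0.11650.
True dip = arctan(0.11650) = 6.6°, dipping toward N (azimuth ≈ 354°).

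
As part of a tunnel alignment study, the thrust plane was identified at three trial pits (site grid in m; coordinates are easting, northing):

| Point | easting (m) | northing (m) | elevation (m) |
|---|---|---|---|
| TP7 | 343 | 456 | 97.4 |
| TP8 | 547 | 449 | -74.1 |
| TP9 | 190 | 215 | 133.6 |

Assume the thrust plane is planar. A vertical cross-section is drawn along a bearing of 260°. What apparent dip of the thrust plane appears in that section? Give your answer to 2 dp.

36.87°

Two edge vectors: TP7→TP8 = (204, -7, -171.5), TP7→TP9 = (-153, -241, 36.2).
Normal n = (TP7→TP8) × (TP7→TP9) = (-41584.9, 18854.7, -50235).
So ∂z/∂easting = −n_x/n_z = −0.82781 and ∂z/∂northing = −n_y/n_z = 0.37533.
Unit vector along 260° is (sin 260°, cos 260°) = (-0.9848, -0.1736).
Slope in that direction = a·(-0.9848) + b·(-0.1736) = 0.75006.
Apparent dip = arctan|0.75006| = 36.87° (true dip is 42.3°, so apparent ≤ true as expected).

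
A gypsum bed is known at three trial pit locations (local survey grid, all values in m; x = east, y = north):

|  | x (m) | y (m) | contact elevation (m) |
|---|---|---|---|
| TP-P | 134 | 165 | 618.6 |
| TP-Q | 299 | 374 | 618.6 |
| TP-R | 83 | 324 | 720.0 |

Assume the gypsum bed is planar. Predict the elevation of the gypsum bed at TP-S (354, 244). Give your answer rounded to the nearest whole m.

Let the plane be z = a·x + b·y + c.
TP-Q−TP-P: 165a + 209b = 0;  TP-R−TP-P: −51a + 159b = 101.4.
Solving gives a = −0.57442, b = 0.45349.
Then c = 618.6 − a·134 − b·165 = 620.75.
At (354, 244): z = −203.3 + 110.7 + 620.75 = 528.1 m.

528 m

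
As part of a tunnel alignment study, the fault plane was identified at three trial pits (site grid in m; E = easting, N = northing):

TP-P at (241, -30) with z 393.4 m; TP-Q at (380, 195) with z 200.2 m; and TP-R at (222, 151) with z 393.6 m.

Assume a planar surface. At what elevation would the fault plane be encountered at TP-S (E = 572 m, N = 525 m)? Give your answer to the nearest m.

-69 m

Two edge vectors: TP-P→TP-Q = (139, 225, -193.2), TP-P→TP-R = (-19, 181, 0.2).
Normal n = (TP-P→TP-Q) × (TP-P→TP-R) = (35014.2, 3643, 29434).
So ∂z/∂E = −n_x/n_z = −1.18958 and ∂z/∂N = −n_y/n_z = −0.12377.
Intercept c from TP-P: 393.4 + 286.69 − 3.71 = 676.38.
At (572, 525): z = −680.4 − 65.0 + 676.38 = -69.0 m.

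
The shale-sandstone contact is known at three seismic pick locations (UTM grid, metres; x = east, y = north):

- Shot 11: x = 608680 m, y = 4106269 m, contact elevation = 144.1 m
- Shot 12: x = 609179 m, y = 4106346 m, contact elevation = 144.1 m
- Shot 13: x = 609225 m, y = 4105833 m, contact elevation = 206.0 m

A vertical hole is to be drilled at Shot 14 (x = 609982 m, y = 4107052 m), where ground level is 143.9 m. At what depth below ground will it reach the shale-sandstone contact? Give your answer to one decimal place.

Two edge vectors: Shot 11→Shot 12 = (499, 77, 0), Shot 11→Shot 13 = (545, -436, 61.9).
Normal n = (Shot 11→Shot 12) × (Shot 11→Shot 13) = (4766.3, -30888.1, -259529).
So ∂z/∂x = −n_x/n_z = 0.018365192 and ∂z/∂y = −n_y/n_z = −0.119015987.
Intercept c from Shot 11: 144.1 − 11178.53 + 488711.66 = 477677.23.
At (609982, 4107052): z_contact = 11202.44 − 488804.85 + 477677.23 = 74.82 m.
Depth below ground = 143.9 − 74.82 = 69.1 m.

69.1 m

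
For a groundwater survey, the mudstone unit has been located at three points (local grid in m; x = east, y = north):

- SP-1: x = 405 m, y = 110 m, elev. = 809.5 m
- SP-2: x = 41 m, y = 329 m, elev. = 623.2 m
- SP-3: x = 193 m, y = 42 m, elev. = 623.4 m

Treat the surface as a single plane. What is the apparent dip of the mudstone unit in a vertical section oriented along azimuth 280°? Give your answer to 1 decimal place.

Two edge vectors: SP-1→SP-2 = (-364, 219, -186.3), SP-1→SP-3 = (-212, -68, -186.1).
Normal n = (SP-1→SP-2) × (SP-1→SP-3) = (-53424.3, -28244.8, 71180).
So ∂z/∂x = −n_x/n_z = 0.75055 and ∂z/∂y = −n_y/n_z = 0.39681.
Unit vector along 280° is (sin 280°, cos 280°) = (-0.9848, 0.1736).
Slope in that direction = a·(-0.9848) + b·(0.1736) = −0.67024.
Apparent dip = arctan|0.67024| = 33.8° (true dip is 40.3°, so apparent ≤ true as expected).

33.8°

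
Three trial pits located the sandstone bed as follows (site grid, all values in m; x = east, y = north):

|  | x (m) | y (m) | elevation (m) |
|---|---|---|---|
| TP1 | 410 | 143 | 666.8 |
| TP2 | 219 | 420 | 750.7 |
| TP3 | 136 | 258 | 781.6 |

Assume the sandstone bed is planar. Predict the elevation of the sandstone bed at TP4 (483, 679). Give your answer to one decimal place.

Let the plane be z = a·x + b·y + c.
TP2−TP1: −191a + 277b = 83.9;  TP3−TP1: −274a + 115b = 114.8.
Solving gives a = −0.41072, b = 0.01969.
Then c = 666.8 − a·410 − b·143 = 832.38.
At (483, 679): z = −198.4 + 13.4 + 832.38 = 647.4 m.

647.4 m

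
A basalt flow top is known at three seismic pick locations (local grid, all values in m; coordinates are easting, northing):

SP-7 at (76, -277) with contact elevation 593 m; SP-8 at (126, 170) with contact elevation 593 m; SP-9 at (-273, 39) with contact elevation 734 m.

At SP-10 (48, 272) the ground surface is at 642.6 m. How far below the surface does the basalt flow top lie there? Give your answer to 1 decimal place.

16.8 m

Two edge vectors: SP-7→SP-8 = (50, 447, 0), SP-7→SP-9 = (-349, 316, 141).
Normal n = (SP-7→SP-8) × (SP-7→SP-9) = (63027, -7050, 171803).
So ∂z/∂easting = −n_x/n_z = −0.36686 and ∂z/∂northing = −n_y/n_z = 0.04104.
Intercept c from SP-7: 593 + 27.88 + 11.37 = 632.25.
At (48, 272): z_contact = −17.61 + 11.16 + 632.25 = 625.80 m.
Depth below ground = 642.6 − 625.80 = 16.8 m.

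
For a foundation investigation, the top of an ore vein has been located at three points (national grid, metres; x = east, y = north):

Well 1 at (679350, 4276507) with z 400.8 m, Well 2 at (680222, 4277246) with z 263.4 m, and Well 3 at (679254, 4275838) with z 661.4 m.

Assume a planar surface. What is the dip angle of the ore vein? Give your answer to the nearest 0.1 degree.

24.8°

Let the plane be z = a·x + b·y + c.
Well 2−Well 1: 872a + 739b = −137.4;  Well 3−Well 1: −96a − 669b = 260.6.
Solving gives a = 0.19644, b = −0.41773.
Gradient magnitude |∇z| = √(a² + b²) = √(0.03859 + 0.17449) = 0.46161.
True dip = arctan(0.46161) = 24.8°, dipping toward NNW (azimuth ≈ 335°).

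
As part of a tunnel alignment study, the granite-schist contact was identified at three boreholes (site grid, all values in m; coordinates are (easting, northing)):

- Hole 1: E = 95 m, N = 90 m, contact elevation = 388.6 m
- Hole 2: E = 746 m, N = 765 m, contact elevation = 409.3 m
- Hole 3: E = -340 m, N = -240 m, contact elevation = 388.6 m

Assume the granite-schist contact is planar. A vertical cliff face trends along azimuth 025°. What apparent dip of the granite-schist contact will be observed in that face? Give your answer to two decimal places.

3.83°

Let the plane be z = a·E + b·N + c.
Hole 2−Hole 1: 651a + 675b = 20.7;  Hole 3−Hole 1: −435a − 330b = 0.
Solving gives a = −0.08669, b = 0.11428.
Unit vector along 025° is (sin 25°, cos 25°) = (0.4226, 0.9063).
Slope in that direction = a·(0.4226) + b·(0.9063) = 0.06693.
Apparent dip = arctan|0.06693| = 3.83° (true dip is 8.2°, so apparent ≤ true as expected).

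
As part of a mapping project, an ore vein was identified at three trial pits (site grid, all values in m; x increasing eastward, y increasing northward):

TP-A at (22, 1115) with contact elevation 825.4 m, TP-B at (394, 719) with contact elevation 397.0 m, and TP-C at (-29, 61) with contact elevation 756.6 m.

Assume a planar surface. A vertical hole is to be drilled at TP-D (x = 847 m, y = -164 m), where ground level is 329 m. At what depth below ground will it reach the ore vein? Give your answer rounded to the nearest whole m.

500 m

Let the plane be z = a·x + b·y + c.
TP-B−TP-A: 372a − 396b = −428.4;  TP-C−TP-A: −51a − 1054b = −68.8.
Solving gives a = −1.02912, b = 0.11507.
Then c = 825.4 − a·22 − b·1115 = 719.74.
At (847, -164): z_contact = −871.7 − 18.9 + 719.74 = -170.8 m.
Depth below ground = 329 − (-170.8) = 500 m.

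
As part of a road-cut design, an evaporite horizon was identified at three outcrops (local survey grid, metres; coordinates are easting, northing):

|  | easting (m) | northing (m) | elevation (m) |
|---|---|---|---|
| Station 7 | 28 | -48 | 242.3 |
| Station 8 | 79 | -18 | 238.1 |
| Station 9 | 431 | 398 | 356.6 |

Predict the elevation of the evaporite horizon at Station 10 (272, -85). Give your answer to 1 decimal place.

Let the plane be z = a·easting + b·northing + c.
Station 8−Station 7: 51a + 30b = −4.2;  Station 9−Station 7: 403a + 446b = 114.3.
Solving gives a = −0.49758, b = 0.70588.
Then c = 242.3 − a·28 − b·-48 = 290.11.
At (272, -85): z = −135.3 − 60.0 + 290.11 = 94.8 m.

94.8 m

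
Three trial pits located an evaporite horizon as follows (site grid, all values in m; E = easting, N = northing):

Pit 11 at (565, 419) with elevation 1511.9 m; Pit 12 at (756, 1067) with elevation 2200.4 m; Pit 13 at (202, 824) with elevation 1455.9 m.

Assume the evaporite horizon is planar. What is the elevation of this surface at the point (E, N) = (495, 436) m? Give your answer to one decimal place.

Let the plane be z = a·E + b·N + c.
Pit 12−Pit 11: 191a + 648b = 688.5;  Pit 13−Pit 11: −363a + 405b = −56.
Solving gives a = 1.008163, b = 0.765341.
Then c = 1511.9 − a·565 − b·419 = 621.61.
At (495, 436): z = 499.0 + 333.7 + 621.61 = 1454.3 m.

1454.3 m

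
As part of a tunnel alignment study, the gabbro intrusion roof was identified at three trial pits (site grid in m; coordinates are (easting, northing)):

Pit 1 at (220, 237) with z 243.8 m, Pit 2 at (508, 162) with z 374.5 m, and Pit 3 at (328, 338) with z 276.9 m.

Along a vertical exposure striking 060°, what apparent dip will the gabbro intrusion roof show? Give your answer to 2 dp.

Let the plane be z = a·E + b·N + c.
Pit 2−Pit 1: 288a − 75b = 130.7;  Pit 3−Pit 1: 108a + 101b = 33.1.
Solving gives a = 0.42173, b = −0.12323.
Unit vector along 060° is (sin 60°, cos 60°) = (0.8660, 0.5000).
Slope in that direction = a·(0.8660) + b·(0.5000) = 0.30361.
Apparent dip = arctan|0.30361| = 16.89° (true dip is 23.7°, so apparent ≤ true as expected).

16.89°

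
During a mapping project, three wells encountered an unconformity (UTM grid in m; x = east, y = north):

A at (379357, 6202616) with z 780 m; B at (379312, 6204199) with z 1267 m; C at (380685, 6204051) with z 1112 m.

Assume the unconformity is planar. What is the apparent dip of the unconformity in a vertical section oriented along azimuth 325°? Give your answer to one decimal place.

16.5°

Two edge vectors: A→B = (-45, 1583, 487), A→C = (1328, 1435, 332).
Normal n = (A→B) × (A→C) = (-173289, 661676, -2166799).
So ∂z/∂x = −n_x/n_z = −0.07997 and ∂z/∂y = −n_y/n_z = 0.30537.
Unit vector along 325° is (sin 325°, cos 325°) = (-0.5736, 0.8192).
Slope in that direction = a·(-0.5736) + b·(0.8192) = 0.29602.
Apparent dip = arctan|0.29602| = 16.5° (true dip is 17.5°, so apparent ≤ true as expected).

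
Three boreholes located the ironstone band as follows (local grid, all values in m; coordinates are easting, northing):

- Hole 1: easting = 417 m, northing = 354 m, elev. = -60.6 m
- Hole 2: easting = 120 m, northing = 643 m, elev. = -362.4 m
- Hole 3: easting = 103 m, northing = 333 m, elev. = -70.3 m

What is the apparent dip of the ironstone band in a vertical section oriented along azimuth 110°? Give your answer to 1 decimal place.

22.4°

Let the plane be z = a·easting + b·northing + c.
Hole 2−Hole 1: −297a + 289b = −301.8;  Hole 3−Hole 1: −314a − 21b = −9.7.
Solving gives a = 0.09425, b = −0.94743.
Unit vector along 110° is (sin 110°, cos 110°) = (0.9397, -0.3420).
Slope in that direction = a·(0.9397) + b·(-0.3420) = 0.41261.
Apparent dip = arctan|0.41261| = 22.4° (true dip is 43.6°, so apparent ≤ true as expected).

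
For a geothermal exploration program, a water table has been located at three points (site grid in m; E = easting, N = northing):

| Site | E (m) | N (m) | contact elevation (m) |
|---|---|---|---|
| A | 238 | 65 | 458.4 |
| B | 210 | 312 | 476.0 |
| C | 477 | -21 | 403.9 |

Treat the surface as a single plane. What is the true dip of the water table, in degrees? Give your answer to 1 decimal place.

12.2°

Two edge vectors: A→B = (-28, 247, 17.6), A→C = (239, -86, -54.5).
Normal n = (A→B) × (A→C) = (-11947.9, 2680.4, -56625).
So ∂z/∂E = −n_x/n_z = −0.21100 and ∂z/∂N = −n_y/n_z = 0.04734.
Gradient magnitude |∇z| = √(a² + b²) = √(0.04452 + 0.00224) = 0.21624.
True dip = arctan(0.21624) = 12.2°, dipping toward ESE (azimuth ≈ 103°).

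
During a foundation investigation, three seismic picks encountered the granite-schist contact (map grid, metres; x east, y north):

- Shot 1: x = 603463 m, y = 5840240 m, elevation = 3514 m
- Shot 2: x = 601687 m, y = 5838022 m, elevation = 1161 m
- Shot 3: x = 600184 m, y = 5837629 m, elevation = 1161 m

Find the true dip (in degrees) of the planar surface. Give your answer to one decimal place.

54.2°

Let the plane be z = a·x + b·y + c.
Shot 2−Shot 1: −1776a − 2218b = −2353;  Shot 3−Shot 1: −3279a − 2611b = −2353.
Solving gives a = −0.35085, b = 1.34180.
Gradient magnitude |∇z| = √(a² + b²) = √(0.12310 + 1.80042) = 1.38691.
True dip = arctan(1.38691) = 54.2°, dipping toward SSE (azimuth ≈ 165°).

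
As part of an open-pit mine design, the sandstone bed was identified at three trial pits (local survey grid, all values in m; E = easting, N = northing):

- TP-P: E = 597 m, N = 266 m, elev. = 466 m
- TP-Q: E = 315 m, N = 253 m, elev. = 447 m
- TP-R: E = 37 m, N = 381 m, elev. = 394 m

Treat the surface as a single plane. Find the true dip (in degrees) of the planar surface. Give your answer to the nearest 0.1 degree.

14.3°

Let the plane be z = a·E + b·N + c.
TP-Q−TP-P: −282a − 13b = −19;  TP-R−TP-P: −560a + 115b = −72.
Solving gives a = 0.07859, b = −0.24336.
Gradient magnitude |∇z| = √(a² + b²) = √(0.00618 + 0.05923) = 0.25574.
True dip = arctan(0.25574) = 14.3°, dipping toward NNW (azimuth ≈ 342°).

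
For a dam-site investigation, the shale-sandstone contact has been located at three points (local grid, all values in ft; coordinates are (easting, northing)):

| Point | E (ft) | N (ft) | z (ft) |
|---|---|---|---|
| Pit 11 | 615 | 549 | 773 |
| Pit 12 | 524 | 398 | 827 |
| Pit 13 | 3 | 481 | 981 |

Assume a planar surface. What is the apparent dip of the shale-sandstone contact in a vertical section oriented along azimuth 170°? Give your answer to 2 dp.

Two edge vectors: Pit 11→Pit 12 = (-91, -151, 54), Pit 11→Pit 13 = (-612, -68, 208).
Normal n = (Pit 11→Pit 12) × (Pit 11→Pit 13) = (-27736, -14120, -86224).
So ∂z/∂E = −n_x/n_z = −0.32167 and ∂z/∂N = −n_y/n_z = −0.16376.
Unit vector along 170° is (sin 170°, cos 170°) = (0.1736, -0.9848).
Slope in that direction = a·(0.1736) + b·(-0.9848) = 0.10541.
Apparent dip = arctan|0.10541| = 6.02° (true dip is 19.8°, so apparent ≤ true as expected).

6.02°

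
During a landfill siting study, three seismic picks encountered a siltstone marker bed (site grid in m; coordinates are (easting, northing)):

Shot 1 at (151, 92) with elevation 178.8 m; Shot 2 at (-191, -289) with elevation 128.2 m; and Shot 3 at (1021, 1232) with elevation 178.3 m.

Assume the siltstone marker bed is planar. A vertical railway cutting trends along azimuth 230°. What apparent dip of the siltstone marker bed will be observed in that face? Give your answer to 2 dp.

Let the plane be z = a·E + b·N + c.
Shot 2−Shot 1: −342a − 381b = −50.6;  Shot 3−Shot 1: 870a + 1140b = −0.5.
Solving gives a = 0.99083, b = −0.75660.
Unit vector along 230° is (sin 230°, cos 230°) = (-0.7660, -0.6428).
Slope in that direction = a·(-0.7660) + b·(-0.6428) = −0.27269.
Apparent dip = arctan|0.27269| = 15.25° (true dip is 51.3°, so apparent ≤ true as expected).

15.25°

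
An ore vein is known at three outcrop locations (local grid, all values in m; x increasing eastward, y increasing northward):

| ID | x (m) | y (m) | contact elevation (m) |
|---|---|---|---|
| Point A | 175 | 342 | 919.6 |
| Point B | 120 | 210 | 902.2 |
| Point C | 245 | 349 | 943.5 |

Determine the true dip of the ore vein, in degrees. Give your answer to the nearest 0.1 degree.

Two edge vectors: Point A→Point B = (-55, -132, -17.4), Point A→Point C = (70, 7, 23.9).
Normal n = (Point A→Point B) × (Point A→Point C) = (-3033, 96.5, 8855).
So ∂z/∂x = −n_x/n_z = 0.34252 and ∂z/∂y = −n_y/n_z = −0.01090.
Gradient magnitude |∇z| = √(a² + b²) = √(0.11732 + 0.00012) = 0.34269.
True dip = arctan(0.34269) = 18.9°, dipping toward W (azimuth ≈ 272°).

18.9°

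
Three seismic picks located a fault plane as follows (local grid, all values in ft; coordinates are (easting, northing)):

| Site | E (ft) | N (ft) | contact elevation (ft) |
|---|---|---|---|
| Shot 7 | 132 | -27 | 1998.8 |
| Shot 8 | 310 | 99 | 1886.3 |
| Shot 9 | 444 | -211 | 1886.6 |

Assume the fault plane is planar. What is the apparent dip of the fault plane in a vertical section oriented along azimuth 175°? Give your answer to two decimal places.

Two edge vectors: Shot 7→Shot 8 = (178, 126, -112.5), Shot 7→Shot 9 = (312, -184, -112.2).
Normal n = (Shot 7→Shot 8) × (Shot 7→Shot 9) = (-34837.2, -15128.4, -72064).
So ∂z/∂E = −n_x/n_z = −0.48342 and ∂z/∂N = −n_y/n_z = −0.20993.
Unit vector along 175° is (sin 175°, cos 175°) = (0.0872, -0.9962).
Slope in that direction = a·(0.0872) + b·(-0.9962) = 0.16700.
Apparent dip = arctan|0.16700| = 9.48° (true dip is 27.8°, so apparent ≤ true as expected).

9.48°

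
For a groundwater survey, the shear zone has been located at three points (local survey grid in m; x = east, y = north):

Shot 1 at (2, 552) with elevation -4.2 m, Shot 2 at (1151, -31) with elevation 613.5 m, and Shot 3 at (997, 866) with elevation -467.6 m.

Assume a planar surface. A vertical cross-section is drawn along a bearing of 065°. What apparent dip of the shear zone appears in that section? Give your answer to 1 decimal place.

Two edge vectors: Shot 1→Shot 2 = (1149, -583, 617.7), Shot 1→Shot 3 = (995, 314, -463.4).
Normal n = (Shot 1→Shot 2) × (Shot 1→Shot 3) = (76204.4, 1147058.1, 940871).
So ∂z/∂x = −n_x/n_z = −0.08099 and ∂z/∂y = −n_y/n_z = −1.21914.
Unit vector along 065° is (sin 65°, cos 65°) = (0.9063, 0.4226).
Slope in that direction = a·(0.9063) + b·(0.4226) = −0.58864.
Apparent dip = arctan|0.58864| = 30.5° (true dip is 50.7°, so apparent ≤ true as expected).

30.5°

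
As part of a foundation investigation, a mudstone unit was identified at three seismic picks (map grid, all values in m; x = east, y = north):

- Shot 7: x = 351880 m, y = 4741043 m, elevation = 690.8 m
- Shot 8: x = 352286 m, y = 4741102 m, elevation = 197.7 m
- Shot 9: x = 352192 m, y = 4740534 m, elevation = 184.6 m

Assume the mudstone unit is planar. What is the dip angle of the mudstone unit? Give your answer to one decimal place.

Two edge vectors: Shot 7→Shot 8 = (406, 59, -493.1), Shot 7→Shot 9 = (312, -509, -506.2).
Normal n = (Shot 7→Shot 8) × (Shot 7→Shot 9) = (-280853.7, 51670, -225062).
So ∂z/∂x = −n_x/n_z = −1.24789 and ∂z/∂y = −n_y/n_z = 0.22958.
Gradient magnitude |∇z| = √(a² + b²) = √(1.55724 + 0.05271) = 1.26884.
True dip = arctan(1.26884) = 51.8°, dipping toward E (azimuth ≈ 100°).

51.8°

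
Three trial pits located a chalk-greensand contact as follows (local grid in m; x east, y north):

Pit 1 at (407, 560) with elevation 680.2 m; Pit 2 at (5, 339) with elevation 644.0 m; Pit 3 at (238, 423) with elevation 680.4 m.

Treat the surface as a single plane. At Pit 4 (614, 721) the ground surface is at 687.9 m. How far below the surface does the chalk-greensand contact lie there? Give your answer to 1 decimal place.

5.6 m

Two edge vectors: Pit 1→Pit 2 = (-402, -221, -36.2), Pit 1→Pit 3 = (-169, -137, 0.2).
Normal n = (Pit 1→Pit 2) × (Pit 1→Pit 3) = (-5003.6, 6198.2, 17725).
So ∂z/∂x = −n_x/n_z = 0.28229 and ∂z/∂y = −n_y/n_z = −0.34969.
Intercept c from Pit 1: 680.2 − 114.89 + 195.82 = 761.13.
At (614, 721): z_contact = 173.33 − 252.12 + 761.13 = 682.33 m.
Depth below ground = 687.9 − 682.33 = 5.6 m.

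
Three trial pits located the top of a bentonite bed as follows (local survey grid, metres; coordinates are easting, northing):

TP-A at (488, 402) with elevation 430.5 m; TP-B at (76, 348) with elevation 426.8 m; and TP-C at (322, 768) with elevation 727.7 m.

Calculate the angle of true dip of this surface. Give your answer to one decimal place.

Let the plane be z = a·easting + b·northing + c.
TP-B−TP-A: −412a − 54b = −3.7;  TP-C−TP-A: −166a + 366b = 297.2.
Solving gives a = −0.09198, b = 0.77030.
Gradient magnitude |∇z| = √(a² + b²) = √(0.00846 + 0.59337) = 0.77578.
True dip = arctan(0.77578) = 37.8°, dipping toward S (azimuth ≈ 173°).

37.8°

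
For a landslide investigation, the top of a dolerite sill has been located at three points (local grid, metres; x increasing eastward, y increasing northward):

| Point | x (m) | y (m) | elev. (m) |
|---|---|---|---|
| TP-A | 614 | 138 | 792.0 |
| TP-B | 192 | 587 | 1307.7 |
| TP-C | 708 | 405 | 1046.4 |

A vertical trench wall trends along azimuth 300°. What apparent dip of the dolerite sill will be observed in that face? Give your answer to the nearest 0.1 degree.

32.4°

Let the plane be z = a·x + b·y + c.
TP-B−TP-A: −422a + 449b = 515.7;  TP-C−TP-A: 94a + 267b = 254.4.
Solving gives a = −0.15151, b = 1.00615.
Unit vector along 300° is (sin 300°, cos 300°) = (-0.8660, 0.5000).
Slope in that direction = a·(-0.8660) + b·(0.5000) = 0.63429.
Apparent dip = arctan|0.63429| = 32.4° (true dip is 45.5°, so apparent ≤ true as expected).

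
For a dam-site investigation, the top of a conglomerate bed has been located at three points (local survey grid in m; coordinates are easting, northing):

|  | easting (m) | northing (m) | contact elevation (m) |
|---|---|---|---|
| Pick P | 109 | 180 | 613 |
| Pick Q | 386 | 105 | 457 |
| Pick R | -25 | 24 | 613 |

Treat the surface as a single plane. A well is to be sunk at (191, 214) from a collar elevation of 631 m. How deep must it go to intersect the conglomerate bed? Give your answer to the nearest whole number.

Two edge vectors: Pick P→Pick Q = (277, -75, -156), Pick P→Pick R = (-134, -156, 0).
Normal n = (Pick P→Pick Q) × (Pick P→Pick R) = (-24336, 20904, -53262).
So ∂z/∂easting = −n_x/n_z = −0.45691 and ∂z/∂northing = −n_y/n_z = 0.39247.
Intercept c from Pick P: 613 + 49.80 − 70.65 = 592.16.
At (191, 214): z_contact = −87.3 + 84.0 + 592.16 = 588.9 m.
Depth below ground = 631 − 588.9 = 42 m.

42 m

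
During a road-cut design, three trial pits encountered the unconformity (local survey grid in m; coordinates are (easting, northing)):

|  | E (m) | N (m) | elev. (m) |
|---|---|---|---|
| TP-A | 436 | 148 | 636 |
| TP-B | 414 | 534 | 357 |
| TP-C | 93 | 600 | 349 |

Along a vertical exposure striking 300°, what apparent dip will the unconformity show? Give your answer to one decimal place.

14.4°

Let the plane be z = a·E + b·N + c.
TP-B−TP-A: −22a + 386b = −279;  TP-C−TP-A: −343a + 452b = −287.
Solving gives a = −0.12516, b = −0.72993.
Unit vector along 300° is (sin 300°, cos 300°) = (-0.8660, 0.5000).
Slope in that direction = a·(-0.8660) + b·(0.5000) = −0.25658.
Apparent dip = arctan|0.25658| = 14.4° (true dip is 36.5°, so apparent ≤ true as expected).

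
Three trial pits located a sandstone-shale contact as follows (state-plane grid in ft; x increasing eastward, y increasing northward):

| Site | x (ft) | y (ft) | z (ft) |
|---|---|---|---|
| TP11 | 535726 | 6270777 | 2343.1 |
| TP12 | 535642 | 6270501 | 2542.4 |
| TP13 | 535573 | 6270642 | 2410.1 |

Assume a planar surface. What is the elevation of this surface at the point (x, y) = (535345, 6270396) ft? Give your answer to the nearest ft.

2546 ft

Let the plane be z = a·x + b·y + c.
TP12−TP11: −84a − 276b = 199.3;  TP13−TP11: −153a − 135b = 67.
Solving gives a = 0.27238733, b = −0.80500194.
Then c = 2343.1 − a·535726 − b·6270777 = 4904405.79.
At (535345, 6270396): z = 145821.2 − 5047681.0 + 4904405.79 = 2546.0 ft.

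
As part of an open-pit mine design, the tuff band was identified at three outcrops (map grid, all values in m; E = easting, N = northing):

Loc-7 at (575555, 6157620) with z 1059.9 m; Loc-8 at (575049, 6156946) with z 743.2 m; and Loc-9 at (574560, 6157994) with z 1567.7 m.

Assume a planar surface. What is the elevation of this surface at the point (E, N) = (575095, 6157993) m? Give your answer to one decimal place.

1427.8 m

Let the plane be z = a·E + b·N + c.
Loc-8−Loc-7: −506a − 674b = −316.7;  Loc-9−Loc-7: −995a + 374b = 507.8.
Solving gives a = −0.260283949, b = 0.665287356.
Then c = 1059.9 − a·575555 − b·6157620 = −3945719.10.
At (575095, 6157993): z = −149688.0 + 4096834.9 − 3945719.10 = 1427.8 m.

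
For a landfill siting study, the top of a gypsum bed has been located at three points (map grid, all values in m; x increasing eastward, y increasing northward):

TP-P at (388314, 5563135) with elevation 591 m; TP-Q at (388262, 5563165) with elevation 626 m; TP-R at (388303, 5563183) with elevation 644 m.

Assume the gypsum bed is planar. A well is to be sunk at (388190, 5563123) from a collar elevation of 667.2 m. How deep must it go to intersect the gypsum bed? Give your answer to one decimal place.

84.2 m

Two edge vectors: TP-P→TP-Q = (-52, 30, 35), TP-P→TP-R = (-11, 48, 53).
Normal n = (TP-P→TP-Q) × (TP-P→TP-R) = (-90, 2371, -2166).
So ∂z/∂x = −n_x/n_z = −0.041551247 and ∂z/∂y = −n_y/n_z = 1.094644506.
Intercept c from TP-P: 591 + 16134.93 − 6089655.16 = −6072929.23.
At (388190, 5563123): z_contact = −16129.78 + 6089642.03 − 6072929.23 = 583.02 m.
Depth below ground = 667.2 − 583.02 = 84.2 m.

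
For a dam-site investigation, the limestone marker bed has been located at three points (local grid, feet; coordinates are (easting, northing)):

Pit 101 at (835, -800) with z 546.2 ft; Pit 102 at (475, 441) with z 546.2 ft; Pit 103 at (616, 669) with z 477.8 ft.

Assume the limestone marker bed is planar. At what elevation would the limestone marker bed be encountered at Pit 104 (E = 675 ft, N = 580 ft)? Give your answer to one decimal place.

466.8 ft

Let the plane be z = a·E + b·N + c.
Pit 102−Pit 101: −360a + 1241b = 0;  Pit 103−Pit 101: −219a + 1469b = −68.4.
Solving gives a = −0.33021, b = −0.09579.
Then c = 546.2 − a·835 − b·-800 = 745.29.
At (675, 580): z = −222.9 − 55.6 + 745.29 = 466.8 ft.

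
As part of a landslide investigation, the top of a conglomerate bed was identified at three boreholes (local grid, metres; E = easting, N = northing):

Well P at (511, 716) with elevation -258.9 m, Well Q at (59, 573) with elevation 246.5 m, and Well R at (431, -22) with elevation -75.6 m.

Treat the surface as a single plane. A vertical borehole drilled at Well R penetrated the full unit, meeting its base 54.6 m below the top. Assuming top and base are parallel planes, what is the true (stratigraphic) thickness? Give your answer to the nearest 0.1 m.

37.0 m

Let the plane be z = a·E + b·N + c.
Well Q−Well P: −452a − 143b = 505.4;  Well R−Well P: −80a − 738b = 183.3.
Solving gives a = −1.07648, b = −0.13168.
|∇z| = √(a²+b²) = 1.08451, so dip δ = arctan(1.08451) = 47.32°.
True thickness = vertical thickness × cos δ = 54.6 × cos 47.32° = 37.0 m.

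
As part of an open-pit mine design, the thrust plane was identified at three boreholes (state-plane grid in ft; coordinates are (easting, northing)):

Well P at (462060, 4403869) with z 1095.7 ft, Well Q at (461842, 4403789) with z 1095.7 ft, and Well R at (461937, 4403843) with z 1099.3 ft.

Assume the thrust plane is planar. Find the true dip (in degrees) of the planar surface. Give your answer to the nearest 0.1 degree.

11.3°

Let the plane be z = a·E + b·N + c.
Well Q−Well P: −218a − 80b = 0;  Well R−Well P: −123a − 26b = 3.6.
Solving gives a = −0.06903, b = 0.18811.
Gradient magnitude |∇z| = √(a² + b²) = √(0.00477 + 0.03539) = 0.20038.
True dip = arctan(0.20038) = 11.3°, dipping toward SSE (azimuth ≈ 160°).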